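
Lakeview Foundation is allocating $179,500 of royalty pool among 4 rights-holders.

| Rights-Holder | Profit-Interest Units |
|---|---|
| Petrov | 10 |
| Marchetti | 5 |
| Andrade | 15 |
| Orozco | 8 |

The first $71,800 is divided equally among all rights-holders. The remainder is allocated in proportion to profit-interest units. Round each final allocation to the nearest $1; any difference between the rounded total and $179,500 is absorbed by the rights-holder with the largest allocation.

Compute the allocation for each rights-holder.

$71,800 shared equally gives $17,950 per rights-holder.
Remainder $107,700 by profit-interest units (total 38): Petrov 28,342.11 → $28,342; Marchetti 14,171.05 → $14,171; Andrade 42,513.16 → $42,513; Orozco 22,673.68 → $22,674.
Totals: Petrov $17,950 + $28,342 = $46,292; Marchetti $17,950 + $14,171 = $32,121; Andrade $17,950 + $42,513 = $60,463; Orozco $17,950 + $22,674 = $40,624.

Petrov: $46,292 | Marchetti: $32,121 | Andrade: $60,463 | Orozco: $40,624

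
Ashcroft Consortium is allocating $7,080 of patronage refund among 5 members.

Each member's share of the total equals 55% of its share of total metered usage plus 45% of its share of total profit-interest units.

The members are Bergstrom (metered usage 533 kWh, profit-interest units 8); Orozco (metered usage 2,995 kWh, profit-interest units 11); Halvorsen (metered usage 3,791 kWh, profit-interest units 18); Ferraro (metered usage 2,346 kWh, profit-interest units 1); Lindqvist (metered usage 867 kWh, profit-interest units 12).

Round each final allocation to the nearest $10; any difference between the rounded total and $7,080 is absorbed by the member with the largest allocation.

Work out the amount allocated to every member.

Bergstrom: $710 · Orozco: $1,810 · Halvorsen: $2,540 · Ferraro: $930 · Lindqvist: $1,090

Metered usage total 10,532; profit-interest units total 50.
Composite weights (55% metered usage + 45% profit-interest units): Bergstrom 0.0998; Orozco 0.2554; Halvorsen 0.3600; Ferraro 0.1315; Lindqvist 0.1533.
Pro-rata amounts: Bergstrom 706.83; Orozco 1,808.26; Halvorsen 2,548.61; Ferraro 931.11; Lindqvist 1,085.20.
Rounded to nearest $10: Bergstrom $710; Orozco $1,810; Halvorsen $2,550; Ferraro $930; Lindqvist $1,090. Sum = $7,090.
Difference $7,080 − $7,090 = −$10 applied to largest allocation (Halvorsen): Halvorsen becomes $2,540.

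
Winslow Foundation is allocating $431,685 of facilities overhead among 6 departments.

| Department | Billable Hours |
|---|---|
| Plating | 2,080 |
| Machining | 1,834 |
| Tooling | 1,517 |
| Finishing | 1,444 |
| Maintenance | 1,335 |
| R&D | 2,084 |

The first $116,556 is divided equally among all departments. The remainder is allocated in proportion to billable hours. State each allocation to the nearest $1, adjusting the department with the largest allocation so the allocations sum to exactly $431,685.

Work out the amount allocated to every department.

Plating: $83,101 · Machining: $75,570 · Tooling: $65,866 · Finishing: $63,631 · Maintenance: $60,294 · R&D: $83,223

First tranche $116,556 split equally: $19,426 each.
Remainder $315,129 by billable hours (total 10,294): Plating 63,674.79 → $63,675; Machining 56,144.02 → $56,144; Tooling 46,439.74 → $46,440; Finishing 44,205.00 → $44,205; Maintenance 40,868.20 → $40,868; R&D 63,797.24 → $63,797.
Totals: Plating $19,426 + $63,675 = $83,101; Machining $19,426 + $56,144 = $75,570; Tooling $19,426 + $46,440 = $65,866; Finishing $19,426 + $44,205 = $63,631; Maintenance $19,426 + $40,868 = $60,294; R&D $19,426 + $63,797 = $83,223.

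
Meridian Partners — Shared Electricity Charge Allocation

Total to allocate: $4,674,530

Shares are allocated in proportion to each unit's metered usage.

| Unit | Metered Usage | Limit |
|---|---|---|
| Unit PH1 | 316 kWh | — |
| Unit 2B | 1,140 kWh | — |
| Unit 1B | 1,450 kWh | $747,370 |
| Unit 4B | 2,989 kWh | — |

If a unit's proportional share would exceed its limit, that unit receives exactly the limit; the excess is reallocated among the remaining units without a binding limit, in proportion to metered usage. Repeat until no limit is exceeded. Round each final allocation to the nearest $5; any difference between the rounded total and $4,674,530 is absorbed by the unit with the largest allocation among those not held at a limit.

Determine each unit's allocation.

Unit PH1: $279,185 | Unit 2B: $1,007,190 | Unit 1B: $747,370 | Unit 4B: $2,640,785

Combined metered usage = 5,895.
Unconstrained shares: Unit PH1 250,577.01; Unit 2B 903,980.36; Unit 1B 1,149,799.58; Unit 4B 2,370,173.06.
Capped: Unit 1B ($747,370); remaining pool $3,927,160 reallocated over remaining metered usage 4,445.
Remaining shares: Unit PH1 279,186.18 → $279,185; Unit 2B 1,007,190.64 → $1,007,190; Unit 4B 2,640,783.18 → $2,640,785.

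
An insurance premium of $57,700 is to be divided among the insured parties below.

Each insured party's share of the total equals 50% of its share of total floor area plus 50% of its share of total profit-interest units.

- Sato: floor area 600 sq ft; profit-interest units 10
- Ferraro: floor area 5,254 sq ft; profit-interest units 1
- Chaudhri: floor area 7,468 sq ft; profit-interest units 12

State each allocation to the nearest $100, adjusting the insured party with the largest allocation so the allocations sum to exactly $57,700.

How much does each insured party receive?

Totals — floor area 13,322, profit-interest units 23.
Combined weights (50% floor area + 50% profit-interest units): Sato 0.2399; Ferraro 0.2189; Chaudhri 0.5412.
Unrounded shares: Sato 13,842.83; Ferraro 12,632.36; Chaudhri 31,224.81.
Rounded to nearest $100: Sato $13,800; Ferraro $12,600; Chaudhri $31,200. Sum = $57,600.
Difference $57,700 − $57,600 = +$100 applied to largest allocation (Chaudhri): Chaudhri becomes $31,300.

Sato: $13,800; Ferraro: $12,600; Chaudhri: $31,300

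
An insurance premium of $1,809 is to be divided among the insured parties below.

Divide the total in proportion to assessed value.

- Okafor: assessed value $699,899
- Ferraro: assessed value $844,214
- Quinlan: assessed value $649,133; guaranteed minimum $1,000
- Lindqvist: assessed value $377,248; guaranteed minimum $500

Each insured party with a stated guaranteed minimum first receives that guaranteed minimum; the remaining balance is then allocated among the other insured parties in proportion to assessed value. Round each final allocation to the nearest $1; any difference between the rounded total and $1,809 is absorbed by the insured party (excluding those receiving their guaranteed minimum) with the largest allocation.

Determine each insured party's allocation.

Minimums first: Quinlan $1,000; Lindqvist $500. Residual $309.
Residual split over remaining assessed value 1,544,113: Okafor 140.06 → $140; Ferraro 168.94 → $169.

Okafor: $140; Ferraro: $169; Quinlan: $1,000; Lindqvist: $500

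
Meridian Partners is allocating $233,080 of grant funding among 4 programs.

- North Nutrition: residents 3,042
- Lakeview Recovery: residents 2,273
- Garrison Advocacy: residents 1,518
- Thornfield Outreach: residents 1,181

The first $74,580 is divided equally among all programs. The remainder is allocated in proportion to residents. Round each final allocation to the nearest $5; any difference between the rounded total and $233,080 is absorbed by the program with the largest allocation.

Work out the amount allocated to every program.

North Nutrition: $78,805 · Lakeview Recovery: $63,600 · Garrison Advocacy: $48,670 · Thornfield Outreach: $42,005

Equal tier: $74,580 ÷ 4 = $18,645 apiece.
Remainder $158,500 by residents (total 8,014): North Nutrition 60,164.34 → $60,165; Lakeview Recovery 44,955.14 → $44,955; Garrison Advocacy 30,022.84 → $30,025; Thornfield Outreach 23,357.69 → $23,360.
Rounding difference −$5 on remainder applied to North Nutrition.
Totals: North Nutrition $18,645 + $60,160 = $78,805; Lakeview Recovery $18,645 + $44,955 = $63,600; Garrison Advocacy $18,645 + $30,025 = $48,670; Thornfield Outreach $18,645 + $23,360 = $42,005.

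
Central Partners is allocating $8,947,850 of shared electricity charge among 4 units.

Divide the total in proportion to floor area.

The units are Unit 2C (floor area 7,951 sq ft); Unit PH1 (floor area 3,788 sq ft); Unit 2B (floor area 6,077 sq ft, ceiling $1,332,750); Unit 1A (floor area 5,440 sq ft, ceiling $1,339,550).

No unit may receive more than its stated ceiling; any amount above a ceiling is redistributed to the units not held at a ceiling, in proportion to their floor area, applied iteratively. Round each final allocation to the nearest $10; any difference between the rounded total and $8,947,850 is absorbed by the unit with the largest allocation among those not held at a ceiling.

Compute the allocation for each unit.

Unit 2C: $4,250,520; Unit PH1: $2,025,030; Unit 2B: $1,332,750; Unit 1A: $1,339,550

Floor area total: 23,256.
Pro-rata shares before constraints: Unit 2C 3,059,182.81; Unit PH1 1,457,449.94; Unit 2B 2,338,152.93; Unit 1A 2,093,064.33.
Cap binds for Unit 2B ($1,332,750), Unit 1A ($1,339,550); residual $6,275,550 reallocated over remaining floor area 11,739.
Shares after redistribution: Unit 2C 4,250,523.73 → $4,250,520; Unit PH1 2,025,026.27 → $2,025,030.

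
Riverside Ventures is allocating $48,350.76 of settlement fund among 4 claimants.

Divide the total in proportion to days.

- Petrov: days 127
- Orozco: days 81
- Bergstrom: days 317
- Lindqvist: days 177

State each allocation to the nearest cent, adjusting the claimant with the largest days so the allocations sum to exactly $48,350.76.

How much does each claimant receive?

Petrov: $8,747.22 · Orozco: $5,578.93 · Bergstrom: $21,833.61 · Lindqvist: $12,191.00

Days total: 127 + 81 + 317 + 177 = 702.
Proportional shares: Petrov 8,747.2173; Orozco 5,578.9338; Bergstrom 21,833.6053; Lindqvist 12,191.0036.
At nearest cent: Petrov $8,747.22; Orozco $5,578.93; Bergstrom $21,833.61; Lindqvist $12,191.00. Sum = $48,350.76.
Rounded total matches; no reconciliation needed.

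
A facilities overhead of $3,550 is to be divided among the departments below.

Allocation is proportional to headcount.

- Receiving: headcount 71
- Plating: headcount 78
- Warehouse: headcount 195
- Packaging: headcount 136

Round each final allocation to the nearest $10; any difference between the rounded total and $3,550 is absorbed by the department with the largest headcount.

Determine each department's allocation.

Combined headcount = 480.
Pro-rata amounts: Receiving 71/480 × $3,550 = 525.10; Plating 78/480 × $3,550 = 576.88; Warehouse 195/480 × $3,550 = 1,442.19; Packaging 136/480 × $3,550 = 1,005.83.
Rounded to nearest $10: Receiving $530; Plating $580; Warehouse $1,440; Packaging $1,010. Sum = $3,560.
Difference $3,550 − $3,560 = −$10 applied to largest headcount (Warehouse): Warehouse becomes $1,430.

Receiving: $530 | Plating: $580 | Warehouse: $1,430 | Packaging: $1,010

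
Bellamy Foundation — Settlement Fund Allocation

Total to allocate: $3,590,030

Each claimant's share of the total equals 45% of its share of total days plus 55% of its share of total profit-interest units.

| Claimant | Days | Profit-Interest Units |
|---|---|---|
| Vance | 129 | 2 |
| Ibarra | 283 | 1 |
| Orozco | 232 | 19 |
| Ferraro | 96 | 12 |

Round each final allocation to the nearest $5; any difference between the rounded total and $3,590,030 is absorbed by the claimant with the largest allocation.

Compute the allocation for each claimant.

Days total 740; profit-interest units total 34.
Composite weights (45% days + 55% profit-interest units): Vance 0.1108; Ibarra 0.1883; Orozco 0.4484; Ferraro 0.2525.
Proportional shares: Vance 397,771.33; Ibarra 675,898.77; Orozco 1,609,891.59; Ferraro 906,468.31.
At nearest $5: Vance $397,770; Ibarra $675,900; Orozco $1,609,890; Ferraro $906,470. Sum = $3,590,030.
No rounding difference to absorb.

Vance: $397,770 · Ibarra: $675,900 · Orozco: $1,609,890 · Ferraro: $906,470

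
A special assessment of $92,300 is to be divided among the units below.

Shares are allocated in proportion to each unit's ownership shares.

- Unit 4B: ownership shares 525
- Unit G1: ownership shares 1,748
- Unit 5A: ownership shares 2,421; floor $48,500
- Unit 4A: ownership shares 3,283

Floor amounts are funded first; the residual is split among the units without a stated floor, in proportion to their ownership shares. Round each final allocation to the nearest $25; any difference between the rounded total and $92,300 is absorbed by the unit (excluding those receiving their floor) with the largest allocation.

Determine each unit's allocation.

Guaranteed amounts: Unit 5A $48,500. Remaining pool $43,800.
Remaining pool split over remaining ownership shares 5,556: Unit 4B 4,138.77 → $4,150; Unit G1 13,780.13 → $13,775; Unit 4A 25,881.10 → $25,875.

Unit 4B: $4,150; Unit G1: $13,775; Unit 5A: $48,500; Unit 4A: $25,875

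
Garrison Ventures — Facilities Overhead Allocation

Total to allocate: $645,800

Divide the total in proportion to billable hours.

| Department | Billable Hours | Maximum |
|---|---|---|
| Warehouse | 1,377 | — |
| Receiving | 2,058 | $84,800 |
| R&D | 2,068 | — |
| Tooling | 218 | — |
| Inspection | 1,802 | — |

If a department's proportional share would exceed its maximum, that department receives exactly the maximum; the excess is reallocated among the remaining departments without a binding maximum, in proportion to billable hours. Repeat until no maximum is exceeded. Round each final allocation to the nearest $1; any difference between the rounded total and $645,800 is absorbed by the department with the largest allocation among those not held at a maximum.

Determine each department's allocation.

Total billable hours = 7,523.
Proportional shares (ignoring caps): Warehouse 118,206.38; Receiving 176,665.75; R&D 177,524.18; Tooling 18,713.86; Inspection 154,689.83.
Cap binds for Receiving ($84,800); balance $561,000 reallocated over remaining billable hours 5,465.
Redistributed shares: Warehouse 141,353.52 → $141,354; R&D 212,286.92 → $212,287; Tooling 22,378.41 → $22,378; Inspection 184,981.15 → $184,981.

Warehouse: $141,354 · Receiving: $84,800 · R&D: $212,287 · Tooling: $22,378 · Inspection: $184,981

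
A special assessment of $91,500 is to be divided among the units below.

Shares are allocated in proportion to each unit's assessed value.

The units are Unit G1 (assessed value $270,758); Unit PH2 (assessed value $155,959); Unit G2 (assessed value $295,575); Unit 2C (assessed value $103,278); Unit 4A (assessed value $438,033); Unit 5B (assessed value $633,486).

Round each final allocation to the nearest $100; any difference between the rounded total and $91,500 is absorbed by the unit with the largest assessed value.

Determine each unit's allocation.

Total assessed value = 270,758 + 155,959 + 295,575 + 103,278 + 438,033 + 633,486 = 1,897,089.
Raw shares: Unit G1 13,059.14; Unit PH2 7,522.18; Unit G2 14,256.11; Unit 2C 4,981.28; Unit 4A 21,127.12; Unit 5B 30,554.16.
Rounded to nearest $100: Unit G1 $13,100; Unit PH2 $7,500; Unit G2 $14,300; Unit 2C $5,000; Unit 4A $21,100; Unit 5B $30,600. Sum = $91,600.
Difference $91,500 − $91,600 = −$100 applied to largest assessed value (Unit 5B): Unit 5B becomes $30,500.

Unit G1: $13,100 | Unit PH2: $7,500 | Unit G2: $14,300 | Unit 2C: $5,000 | Unit 4A: $21,100 | Unit 5B: $30,500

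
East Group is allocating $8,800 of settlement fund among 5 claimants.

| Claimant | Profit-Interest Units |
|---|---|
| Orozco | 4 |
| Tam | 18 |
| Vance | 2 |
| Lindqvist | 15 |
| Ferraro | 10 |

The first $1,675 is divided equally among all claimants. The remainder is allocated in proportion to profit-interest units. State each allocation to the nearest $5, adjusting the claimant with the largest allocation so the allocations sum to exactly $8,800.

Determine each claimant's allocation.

Equal tier: $1,675 ÷ 5 = $335 apiece.
Remainder $7,125 by profit-interest units (total 49): Orozco 581.63 → $580; Tam 2,617.35 → $2,615; Vance 290.82 → $290; Lindqvist 2,181.12 → $2,180; Ferraro 1,454.08 → $1,455.
Rounding difference +$5 on remainder applied to Tam.
Totals: Orozco $335 + $580 = $915; Tam $335 + $2,620 = $2,955; Vance $335 + $290 = $625; Lindqvist $335 + $2,180 = $2,515; Ferraro $335 + $1,455 = $1,790.

Orozco: $915 · Tam: $2,955 · Vance: $625 · Lindqvist: $2,515 · Ferraro: $1,790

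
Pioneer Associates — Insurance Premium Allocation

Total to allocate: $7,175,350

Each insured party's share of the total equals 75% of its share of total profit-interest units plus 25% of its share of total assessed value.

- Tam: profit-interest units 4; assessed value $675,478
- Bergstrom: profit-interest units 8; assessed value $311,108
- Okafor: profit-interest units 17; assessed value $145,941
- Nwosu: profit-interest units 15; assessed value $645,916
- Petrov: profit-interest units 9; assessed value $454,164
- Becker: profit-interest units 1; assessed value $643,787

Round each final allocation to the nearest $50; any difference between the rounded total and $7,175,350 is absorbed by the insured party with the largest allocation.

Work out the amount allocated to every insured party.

Totals — profit-interest units 54, assessed value 2,876,394.
Combined weights (75% profit-interest units + 25% assessed value): Tam 0.1143; Bergstrom 0.1382; Okafor 0.2488; Nwosu 0.2645; Petrov 0.1645; Becker 0.0698.
Raw shares: Tam 819,886.39; Bergstrom 991,280.84; Okafor 1,785,194.67; Nwosu 1,897,684.34; Petrov 1,180,154.08; Becker 501,149.67.
Rounded to nearest $50: Tam $819,900; Bergstrom $991,300; Okafor $1,785,200; Nwosu $1,897,700; Petrov $1,180,150; Becker $501,150. Sum = $7,175,400.
Difference $7,175,350 − $7,175,400 = −$50 applied to largest allocation (Nwosu): Nwosu becomes $1,897,650.

Tam: $819,900 · Bergstrom: $991,300 · Okafor: $1,785,200 · Nwosu: $1,897,650 · Petrov: $1,180,150 · Becker: $501,150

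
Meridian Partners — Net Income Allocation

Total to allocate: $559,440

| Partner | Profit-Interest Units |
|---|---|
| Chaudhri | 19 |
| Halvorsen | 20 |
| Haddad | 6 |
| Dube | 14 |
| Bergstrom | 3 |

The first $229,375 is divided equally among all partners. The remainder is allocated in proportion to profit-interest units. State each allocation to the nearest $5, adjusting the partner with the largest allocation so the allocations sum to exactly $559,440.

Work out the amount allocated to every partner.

Chaudhri: $147,025 · Halvorsen: $152,350 · Haddad: $77,815 · Dube: $120,405 · Bergstrom: $61,845

$229,375 shared equally gives $45,875 per partner.
Remainder $330,065 by profit-interest units (total 62): Chaudhri 101,148.95 → $101,150; Halvorsen 106,472.58 → $106,475; Haddad 31,941.77 → $31,940; Dube 74,530.81 → $74,530; Bergstrom 15,970.89 → $15,970.
Totals: Chaudhri $45,875 + $101,150 = $147,025; Halvorsen $45,875 + $106,475 = $152,350; Haddad $45,875 + $31,940 = $77,815; Dube $45,875 + $74,530 = $120,405; Bergstrom $45,875 + $15,970 = $61,845.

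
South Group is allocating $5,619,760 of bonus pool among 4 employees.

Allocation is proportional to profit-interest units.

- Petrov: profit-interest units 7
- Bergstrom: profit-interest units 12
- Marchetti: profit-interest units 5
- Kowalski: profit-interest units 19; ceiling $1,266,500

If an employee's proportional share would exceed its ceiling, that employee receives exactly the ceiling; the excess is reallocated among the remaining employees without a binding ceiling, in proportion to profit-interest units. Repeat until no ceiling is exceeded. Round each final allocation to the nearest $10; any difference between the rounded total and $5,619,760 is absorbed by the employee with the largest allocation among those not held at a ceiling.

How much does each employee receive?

Petrov: $1,269,700; Bergstrom: $2,176,630; Marchetti: $906,930; Kowalski: $1,266,500

Profit-interest units total: 43.
Pro-rata shares before constraints: Petrov 914,844.65; Bergstrom 1,568,305.12; Marchetti 653,460.47; Kowalski 2,483,149.77.
Held at cap: Kowalski ($1,266,500); residual $4,353,260 reallocated over remaining profit-interest units 24.
Redistributed shares: Petrov 1,269,700.83 → $1,269,700; Bergstrom 2,176,630.00 → $2,176,630; Marchetti 906,929.17 → $906,930.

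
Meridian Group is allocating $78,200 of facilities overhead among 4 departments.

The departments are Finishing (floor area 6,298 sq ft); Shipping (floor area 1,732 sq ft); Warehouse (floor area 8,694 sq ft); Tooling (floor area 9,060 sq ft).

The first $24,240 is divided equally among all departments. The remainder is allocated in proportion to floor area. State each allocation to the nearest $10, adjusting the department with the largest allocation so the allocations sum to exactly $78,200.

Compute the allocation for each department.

$24,240 shared equally gives $6,060 per department.
Remainder $53,960 by floor area (total 25,784): Finishing 13,180.27 → $13,180; Shipping 3,624.68 → $3,620; Warehouse 18,194.55 → $18,190; Tooling 18,960.50 → $18,960.
Rounding difference +$10 on remainder applied to Tooling.
Totals: Finishing $6,060 + $13,180 = $19,240; Shipping $6,060 + $3,620 = $9,680; Warehouse $6,060 + $18,190 = $24,250; Tooling $6,060 + $18,970 = $25,030.

Finishing: $19,240; Shipping: $9,680; Warehouse: $24,250; Tooling: $25,030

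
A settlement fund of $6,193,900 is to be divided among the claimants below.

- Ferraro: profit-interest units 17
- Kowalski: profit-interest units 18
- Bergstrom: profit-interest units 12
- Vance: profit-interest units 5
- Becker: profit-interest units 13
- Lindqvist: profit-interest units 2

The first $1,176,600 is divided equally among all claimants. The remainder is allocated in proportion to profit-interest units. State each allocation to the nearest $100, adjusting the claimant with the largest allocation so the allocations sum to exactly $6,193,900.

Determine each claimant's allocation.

Ferraro: $1,469,100 | Kowalski: $1,544,100 | Bergstrom: $1,094,700 | Vance: $570,500 | Becker: $1,169,600 | Lindqvist: $345,900

First tranche $1,176,600 split equally: $196,100 each.
Remainder $5,017,300 by profit-interest units (total 67): Ferraro 1,273,046.27 → $1,273,000; Kowalski 1,347,931.34 → $1,347,900; Bergstrom 898,620.90 → $898,600; Vance 374,425.37 → $374,400; Becker 973,505.97 → $973,500; Lindqvist 149,770.15 → $149,800.
Rounding difference +$100 on remainder applied to Kowalski.
Totals: Ferraro $196,100 + $1,273,000 = $1,469,100; Kowalski $196,100 + $1,348,000 = $1,544,100; Bergstrom $196,100 + $898,600 = $1,094,700; Vance $196,100 + $374,400 = $570,500; Becker $196,100 + $973,500 = $1,169,600; Lindqvist $196,100 + $149,800 = $345,900.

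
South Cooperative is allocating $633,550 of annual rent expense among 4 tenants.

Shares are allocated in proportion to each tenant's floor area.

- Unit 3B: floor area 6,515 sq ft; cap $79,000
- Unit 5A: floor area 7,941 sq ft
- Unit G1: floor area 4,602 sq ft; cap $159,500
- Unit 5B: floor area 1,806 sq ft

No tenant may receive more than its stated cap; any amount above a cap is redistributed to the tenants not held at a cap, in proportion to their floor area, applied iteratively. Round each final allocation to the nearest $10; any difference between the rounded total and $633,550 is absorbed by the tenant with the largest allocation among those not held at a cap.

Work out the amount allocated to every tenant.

Unit 3B: $79,000 · Unit 5A: $321,850 · Unit G1: $159,500 · Unit 5B: $73,200

Combined floor area = 20,864.
Pro-rata shares before constraints: Unit 3B 197,832.55; Unit 5A 241,134.04; Unit G1 139,742.96; Unit 5B 54,840.46.
Capped: Unit 3B ($79,000); residual $554,550 reallocated over remaining floor area 14,349.
Capped: Unit G1 ($159,500); residual $395,050 reallocated over remaining floor area 9,747.
Remaining shares: Unit 5A 321,852.06 → $321,850; Unit 5B 73,197.94 → $73,200.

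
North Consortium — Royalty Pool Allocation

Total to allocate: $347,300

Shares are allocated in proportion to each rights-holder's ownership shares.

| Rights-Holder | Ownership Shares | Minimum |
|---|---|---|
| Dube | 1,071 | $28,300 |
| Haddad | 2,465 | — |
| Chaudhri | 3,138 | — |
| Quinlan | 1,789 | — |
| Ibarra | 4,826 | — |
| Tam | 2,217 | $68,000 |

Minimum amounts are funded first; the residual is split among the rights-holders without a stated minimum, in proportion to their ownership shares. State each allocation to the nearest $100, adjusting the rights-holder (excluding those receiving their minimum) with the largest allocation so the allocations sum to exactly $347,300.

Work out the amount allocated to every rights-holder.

Dube: $28,300; Haddad: $50,600; Chaudhri: $64,500; Quinlan: $36,800; Ibarra: $99,100; Tam: $68,000

Minimums first: Dube $28,300; Tam $68,000. Balance $251,000.
Balance split over remaining ownership shares 12,218: Haddad 50,639.63 → $50,600; Chaudhri 64,465.38 → $64,500; Quinlan 36,752.25 → $36,800; Ibarra 99,142.74 → $99,100.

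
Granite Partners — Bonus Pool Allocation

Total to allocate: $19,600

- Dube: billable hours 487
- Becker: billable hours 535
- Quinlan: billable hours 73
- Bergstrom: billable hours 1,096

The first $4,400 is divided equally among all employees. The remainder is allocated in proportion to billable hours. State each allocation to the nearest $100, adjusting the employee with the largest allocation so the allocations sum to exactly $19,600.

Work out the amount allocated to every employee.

Equal tier: $4,400 ÷ 4 = $1,100 apiece.
Remainder $15,200 by billable hours (total 2,191): Dube 3,378.55 → $3,400; Becker 3,711.55 → $3,700; Quinlan 506.44 → $500; Bergstrom 7,603.47 → $7,600.
Totals: Dube $1,100 + $3,400 = $4,500; Becker $1,100 + $3,700 = $4,800; Quinlan $1,100 + $500 = $1,600; Bergstrom $1,100 + $7,600 = $8,700.

Dube: $4,500; Becker: $4,800; Quinlan: $1,600; Bergstrom: $8,700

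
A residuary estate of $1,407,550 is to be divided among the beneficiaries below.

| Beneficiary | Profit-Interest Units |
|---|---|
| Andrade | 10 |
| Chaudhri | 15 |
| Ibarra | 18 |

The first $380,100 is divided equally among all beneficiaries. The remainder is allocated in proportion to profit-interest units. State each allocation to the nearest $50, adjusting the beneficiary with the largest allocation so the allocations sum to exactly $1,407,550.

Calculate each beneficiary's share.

First tranche $380,100 split equally: $126,700 each.
Remainder $1,027,450 by profit-interest units (total 43): Andrade 238,941.86 → $238,950; Chaudhri 358,412.79 → $358,400; Ibarra 430,095.35 → $430,100.
Totals: Andrade $126,700 + $238,950 = $365,650; Chaudhri $126,700 + $358,400 = $485,100; Ibarra $126,700 + $430,100 = $556,800.

Andrade: $365,650 · Chaudhri: $485,100 · Ibarra: $556,800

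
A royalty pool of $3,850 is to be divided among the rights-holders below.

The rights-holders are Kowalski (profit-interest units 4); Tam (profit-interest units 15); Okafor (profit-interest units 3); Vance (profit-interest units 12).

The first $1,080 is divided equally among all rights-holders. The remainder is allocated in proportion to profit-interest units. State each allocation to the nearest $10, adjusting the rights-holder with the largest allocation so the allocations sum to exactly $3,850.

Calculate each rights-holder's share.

Kowalski: $600 | Tam: $1,490 | Okafor: $510 | Vance: $1,250

$1,080 shared equally gives $270 per rights-holder.
Remainder $2,770 by profit-interest units (total 34): Kowalski 325.88 → $330; Tam 1,222.06 → $1,220; Okafor 244.41 → $240; Vance 977.65 → $980.
Totals: Kowalski $270 + $330 = $600; Tam $270 + $1,220 = $1,490; Okafor $270 + $240 = $510; Vance $270 + $980 = $1,250.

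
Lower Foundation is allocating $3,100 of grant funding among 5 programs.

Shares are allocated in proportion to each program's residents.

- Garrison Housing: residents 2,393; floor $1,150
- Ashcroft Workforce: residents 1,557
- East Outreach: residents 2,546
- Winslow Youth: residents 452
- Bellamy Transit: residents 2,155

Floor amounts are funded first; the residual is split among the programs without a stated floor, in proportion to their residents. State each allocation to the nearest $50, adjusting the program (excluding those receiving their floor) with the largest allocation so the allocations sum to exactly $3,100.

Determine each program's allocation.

Garrison Housing: $1,150 · Ashcroft Workforce: $450 · East Outreach: $700 · Winslow Youth: $150 · Bellamy Transit: $650

Fund the minimums — Garrison Housing $1,150. Remaining pool $1,950.
Remaining pool split over remaining residents 6,710: Ashcroft Workforce 452.48 → $450; East Outreach 739.90 → $750; Winslow Youth 131.36 → $150; Bellamy Transit 626.27 → $650.
Rounding difference −$50 applied to East Outreach → $700.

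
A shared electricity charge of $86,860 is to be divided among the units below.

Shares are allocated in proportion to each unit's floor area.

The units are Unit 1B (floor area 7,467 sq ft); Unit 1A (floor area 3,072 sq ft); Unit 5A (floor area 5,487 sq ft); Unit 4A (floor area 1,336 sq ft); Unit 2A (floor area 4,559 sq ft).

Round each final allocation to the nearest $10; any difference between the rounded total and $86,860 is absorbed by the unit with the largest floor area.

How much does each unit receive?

Combined floor area = 21,921.
Proportional shares: Unit 1B 7,467/21,921 × $86,860 = 29,587.32; Unit 1A 3,072/21,921 × $86,860 = 12,172.52; Unit 5A 5,487/21,921 × $86,860 = 21,741.75; Unit 4A 1,336/21,921 × $86,860 = 5,293.78; Unit 2A 4,559/21,921 × $86,860 = 18,064.63.
After rounding ($10): Unit 1B $29,590; Unit 1A $12,170; Unit 5A $21,740; Unit 4A $5,290; Unit 2A $18,060. Sum = $86,850.
Difference $86,860 − $86,850 = +$10 applied to largest floor area (Unit 1B): Unit 1B becomes $29,600.

Unit 1B: $29,600; Unit 1A: $12,170; Unit 5A: $21,740; Unit 4A: $5,290; Unit 2A: $18,060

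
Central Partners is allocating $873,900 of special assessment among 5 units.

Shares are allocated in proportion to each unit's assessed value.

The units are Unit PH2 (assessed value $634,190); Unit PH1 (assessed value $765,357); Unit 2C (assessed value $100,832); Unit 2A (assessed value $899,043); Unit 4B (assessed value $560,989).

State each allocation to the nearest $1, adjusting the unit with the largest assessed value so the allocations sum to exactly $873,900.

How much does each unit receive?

Combined assessed value = 2,960,411.
Unrounded shares: Unit PH2 634,190/2,960,411 × $873,900 = 187,210.03; Unit PH1 765,357/2,960,411 × $873,900 = 225,929.94; Unit 2C 100,832/2,960,411 × $873,900 = 29,765.15; Unit 2A 899,043/2,960,411 × $873,900 = 265,393.45; Unit 4B 560,989/2,960,411 × $873,900 = 165,601.43.
After rounding ($1): Unit PH2 $187,210; Unit PH1 $225,930; Unit 2C $29,765; Unit 2A $265,393; Unit 4B $165,601. Sum = $873,899.
Difference $873,900 − $873,899 = +$1 applied to largest assessed value (Unit 2A): Unit 2A becomes $265,394.

Unit PH2: $187,210 | Unit PH1: $225,930 | Unit 2C: $29,765 | Unit 2A: $265,394 | Unit 4B: $165,601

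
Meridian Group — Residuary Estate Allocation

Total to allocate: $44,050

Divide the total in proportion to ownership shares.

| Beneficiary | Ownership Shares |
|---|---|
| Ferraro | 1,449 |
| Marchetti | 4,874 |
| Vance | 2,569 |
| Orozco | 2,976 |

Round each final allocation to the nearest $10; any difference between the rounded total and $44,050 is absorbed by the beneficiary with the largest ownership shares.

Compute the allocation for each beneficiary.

Ferraro: $5,380 · Marchetti: $18,080 · Vance: $9,540 · Orozco: $11,050

Total ownership shares = 11,868.
Pro-rata amounts: Ferraro 1,449/11,868 × $44,050 = 5,378.20; Marchetti 4,874/11,868 × $44,050 = 18,090.64; Vance 2,569/11,868 × $44,050 = 9,535.26; Orozco 2,976/11,868 × $44,050 = 11,045.90.
At nearest $10: Ferraro $5,380; Marchetti $18,090; Vance $9,540; Orozco $11,050. Sum = $44,060.
Difference $44,050 − $44,060 = −$10 applied to largest ownership shares (Marchetti): Marchetti becomes $18,080.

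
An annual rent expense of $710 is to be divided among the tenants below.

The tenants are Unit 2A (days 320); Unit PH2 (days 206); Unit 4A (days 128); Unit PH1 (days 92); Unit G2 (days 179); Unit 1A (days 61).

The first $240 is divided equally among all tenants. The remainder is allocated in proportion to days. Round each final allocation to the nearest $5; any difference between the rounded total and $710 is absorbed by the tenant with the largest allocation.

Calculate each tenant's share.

Unit 2A: $190 · Unit PH2: $140 · Unit 4A: $100 · Unit PH1: $85 · Unit G2: $125 · Unit 1A: $70

Equal tier: $240 ÷ 6 = $40 apiece.
Remainder $470 by days (total 986): Unit 2A 152.54 → $155; Unit PH2 98.19 → $100; Unit 4A 61.01 → $60; Unit PH1 43.85 → $45; Unit G2 85.32 → $85; Unit 1A 29.08 → $30.
Rounding difference −$5 on remainder applied to Unit 2A.
Totals: Unit 2A $40 + $150 = $190; Unit PH2 $40 + $100 = $140; Unit 4A $40 + $60 = $100; Unit PH1 $40 + $45 = $85; Unit G2 $40 + $85 = $125; Unit 1A $40 + $30 = $70.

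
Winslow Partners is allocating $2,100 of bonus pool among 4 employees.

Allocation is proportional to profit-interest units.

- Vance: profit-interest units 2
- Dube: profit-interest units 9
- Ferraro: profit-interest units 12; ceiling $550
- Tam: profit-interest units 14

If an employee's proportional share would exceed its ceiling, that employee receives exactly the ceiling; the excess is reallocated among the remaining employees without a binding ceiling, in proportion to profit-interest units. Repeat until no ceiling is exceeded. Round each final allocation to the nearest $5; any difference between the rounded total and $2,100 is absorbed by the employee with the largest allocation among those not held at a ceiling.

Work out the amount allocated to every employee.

Vance: $125 | Dube: $560 | Ferraro: $550 | Tam: $865

Profit-interest units total: 37.
Pro-rata shares before constraints: Vance 113.51; Dube 510.81; Ferraro 681.08; Tam 794.59.
Held at cap: Ferraro ($550); residual $1,550 reallocated over remaining profit-interest units 25.
Remaining shares: Vance 124.00 → $125; Dube 558.00 → $560; Tam 868.00 → $870.
Rounding difference −$5 applied to Tam → $865.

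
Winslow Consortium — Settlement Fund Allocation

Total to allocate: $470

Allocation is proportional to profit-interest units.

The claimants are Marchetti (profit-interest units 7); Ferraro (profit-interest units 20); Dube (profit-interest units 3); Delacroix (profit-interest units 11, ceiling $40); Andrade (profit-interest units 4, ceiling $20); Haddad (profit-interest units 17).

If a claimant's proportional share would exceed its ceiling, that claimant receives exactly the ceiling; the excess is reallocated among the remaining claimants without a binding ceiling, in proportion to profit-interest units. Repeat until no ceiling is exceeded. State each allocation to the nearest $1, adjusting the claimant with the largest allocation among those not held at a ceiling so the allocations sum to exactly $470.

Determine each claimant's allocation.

Sum of profit-interest units: 62.
Proportional shares (ignoring caps): Marchetti 53.06; Ferraro 151.61; Dube 22.74; Delacroix 83.39; Andrade 30.32; Haddad 128.87.
Cap binds for Delacroix ($40), Andrade ($20); balance $410 reallocated over remaining profit-interest units 47.
Redistributed shares: Marchetti 61.06 → $61; Ferraro 174.47 → $174; Dube 26.17 → $26; Haddad 148.30 → $148.
Rounding difference +$1 applied to Ferraro → $175.

Marchetti: $61 | Ferraro: $175 | Dube: $26 | Delacroix: $40 | Andrade: $20 | Haddad: $148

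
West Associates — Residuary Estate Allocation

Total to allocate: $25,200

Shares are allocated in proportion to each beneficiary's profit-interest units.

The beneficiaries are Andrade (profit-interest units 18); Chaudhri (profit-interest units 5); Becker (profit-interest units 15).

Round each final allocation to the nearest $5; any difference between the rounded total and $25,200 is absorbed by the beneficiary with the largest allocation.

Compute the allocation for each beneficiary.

Andrade: $11,940; Chaudhri: $3,315; Becker: $9,945

Total profit-interest units = 38.
Proportional shares: Andrade 18/38 × $25,200 = 11,936.84; Chaudhri 5/38 × $25,200 = 3,315.79; Becker 15/38 × $25,200 = 9,947.37.
At nearest $5: Andrade $11,935; Chaudhri $3,315; Becker $9,945. Sum = $25,195.
Difference $25,200 − $25,195 = +$5 applied to largest allocation (Andrade): Andrade becomes $11,940.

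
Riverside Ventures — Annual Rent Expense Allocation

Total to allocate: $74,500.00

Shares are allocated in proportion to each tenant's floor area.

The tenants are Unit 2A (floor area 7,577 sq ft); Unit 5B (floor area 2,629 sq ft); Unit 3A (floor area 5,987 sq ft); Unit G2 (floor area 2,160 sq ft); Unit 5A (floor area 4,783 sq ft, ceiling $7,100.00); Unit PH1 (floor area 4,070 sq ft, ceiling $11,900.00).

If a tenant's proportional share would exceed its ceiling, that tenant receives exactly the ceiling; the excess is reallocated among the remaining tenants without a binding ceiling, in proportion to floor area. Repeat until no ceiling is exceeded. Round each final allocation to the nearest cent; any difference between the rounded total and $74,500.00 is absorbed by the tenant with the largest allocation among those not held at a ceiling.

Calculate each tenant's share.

Sum of floor area: 27,206.
Pro-rata shares before constraints: Unit 2A 20,748.6032; Unit 5B 7,199.1656; Unit 3A 16,394.6005; Unit G2 5,914.8717; Unit 5A 13,097.6071; Unit PH1 11,145.1518.
Cap binds for Unit 5A ($7,100.00); residual $67,400.00 reallocated over remaining floor area 22,423.
Cap binds for Unit PH1 ($11,900.00); residual $55,500.00 reallocated over remaining floor area 18,353.
Remaining shares: Unit 2A 22,913.0660 → $22,913.07; Unit 5B 7,950.1716 → $7,950.17; Unit 3A 18,104.8602 → $18,104.86; Unit G2 6,531.9021 → $6,531.90.

Unit 2A: $22,913.07; Unit 5B: $7,950.17; Unit 3A: $18,104.86; Unit G2: $6,531.90; Unit 5A: $7,100.00; Unit PH1: $11,900.00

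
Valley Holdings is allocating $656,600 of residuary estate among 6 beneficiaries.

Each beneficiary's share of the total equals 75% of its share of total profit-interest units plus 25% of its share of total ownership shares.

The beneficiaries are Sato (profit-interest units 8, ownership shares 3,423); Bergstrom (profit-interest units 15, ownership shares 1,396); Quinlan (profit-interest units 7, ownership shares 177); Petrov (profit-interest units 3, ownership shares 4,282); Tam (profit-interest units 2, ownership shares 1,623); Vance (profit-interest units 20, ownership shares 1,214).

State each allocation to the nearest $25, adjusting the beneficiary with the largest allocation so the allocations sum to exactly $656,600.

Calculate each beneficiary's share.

Sato: $118,000 | Bergstrom: $153,225 | Quinlan: $65,075 | Petrov: $84,875 | Tam: $39,900 | Vance: $195,525

Totals — profit-interest units 55, ownership shares 12,115.
Blended shares (75% profit-interest units + 25% ownership shares): Sato 0.1797; Bergstrom 0.2334; Quinlan 0.0991; Petrov 0.1293; Tam 0.0608; Vance 0.2978.
Pro-rata amounts: Sato 118,008.41; Bergstrom 153,219.39; Quinlan 65,073.68; Petrov 84,879.09; Tam 39,897.82; Vance 195,521.60.
Rounded to nearest $25: Sato $118,000; Bergstrom $153,225; Quinlan $65,075; Petrov $84,875; Tam $39,900; Vance $195,525. Sum = $656,600.
Sum already equals the total — no adjustment.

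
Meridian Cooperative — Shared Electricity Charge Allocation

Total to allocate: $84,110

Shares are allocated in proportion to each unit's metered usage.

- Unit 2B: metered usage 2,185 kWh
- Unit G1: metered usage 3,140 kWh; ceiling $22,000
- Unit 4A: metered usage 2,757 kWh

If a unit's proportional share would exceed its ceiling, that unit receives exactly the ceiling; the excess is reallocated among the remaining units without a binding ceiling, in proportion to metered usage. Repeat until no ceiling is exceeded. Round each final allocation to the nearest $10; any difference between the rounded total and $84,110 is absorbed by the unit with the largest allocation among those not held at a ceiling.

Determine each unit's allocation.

Unit 2B: $27,460 | Unit G1: $22,000 | Unit 4A: $34,650

Total metered usage = 8,082.
Proportional shares (ignoring caps): Unit 2B 22,739.46; Unit G1 32,678.22; Unit 4A 28,692.31.
Capped: Unit G1 ($22,000); remaining pool $62,110 reallocated over remaining metered usage 4,942.
Remaining shares: Unit 2B 27,460.61 → $27,460; Unit 4A 34,649.39 → $34,650.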